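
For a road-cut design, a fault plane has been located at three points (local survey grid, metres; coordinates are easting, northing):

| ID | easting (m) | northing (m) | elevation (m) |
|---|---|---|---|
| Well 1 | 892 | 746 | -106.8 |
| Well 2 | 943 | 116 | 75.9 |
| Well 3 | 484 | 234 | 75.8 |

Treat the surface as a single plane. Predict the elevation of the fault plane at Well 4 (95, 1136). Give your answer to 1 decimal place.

-161.8 m

Two edge vectors: Well 1→Well 2 = (51, -630, 182.7), Well 1→Well 3 = (-408, -512, 182.6).
Normal n = (Well 1→Well 2) × (Well 1→Well 3) = (-21495.6, -83854.2, -283152).
So ∂z/∂easting = −n_x/n_z = −0.075915 and ∂z/∂northing = −n_y/n_z = −0.296146.
Intercept c from Well 1: -106.8 + 67.72 + 220.92 = 181.84.
At (95, 1136): z = −7.2 − 336.4 + 181.84 = -161.8 m.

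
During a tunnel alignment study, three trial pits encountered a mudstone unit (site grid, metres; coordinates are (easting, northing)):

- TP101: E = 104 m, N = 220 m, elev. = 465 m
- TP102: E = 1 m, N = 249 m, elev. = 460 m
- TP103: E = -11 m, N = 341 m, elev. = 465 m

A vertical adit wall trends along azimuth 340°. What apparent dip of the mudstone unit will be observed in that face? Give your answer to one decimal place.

Two edge vectors: TP101→TP102 = (-103, 29, -5), TP101→TP103 = (-115, 121, 0).
Normal n = (TP101→TP102) × (TP101→TP103) = (605, 575, -9128).
So ∂z/∂E = −n_x/n_z = 0.06628 and ∂z/∂N = −n_y/n_z = 0.06299.
Unit vector along 340° is (sin 340°, cos 340°) = (-0.3420, 0.9397).
Slope in that direction = a·(-0.3420) + b·(0.9397) = 0.03653.
Apparent dip = arctan|0.03653| = 2.1° (true dip is 5.2°, so apparent ≤ true as expected).

2.1°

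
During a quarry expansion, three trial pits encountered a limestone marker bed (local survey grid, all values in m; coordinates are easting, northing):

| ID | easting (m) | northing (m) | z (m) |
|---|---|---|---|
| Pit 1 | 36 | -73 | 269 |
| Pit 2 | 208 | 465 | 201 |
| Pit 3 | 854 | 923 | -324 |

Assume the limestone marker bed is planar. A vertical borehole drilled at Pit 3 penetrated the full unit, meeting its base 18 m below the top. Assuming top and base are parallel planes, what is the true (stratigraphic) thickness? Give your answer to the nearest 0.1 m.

13.0 m

Two edge vectors: Pit 1→Pit 2 = (172, 538, -68), Pit 1→Pit 3 = (818, 996, -593).
Normal n = (Pit 1→Pit 2) × (Pit 1→Pit 3) = (-251306, 46372, -268772).
So ∂z/∂easting = −n_x/n_z = −0.93502 and ∂z/∂northing = −n_y/n_z = 0.17253.
|∇z| = √(a²+b²) = 0.95080, so dip δ = arctan(0.95080) = 43.56°.
True thickness = vertical thickness × cos δ = 18 × cos 43.56° = 13.0 m.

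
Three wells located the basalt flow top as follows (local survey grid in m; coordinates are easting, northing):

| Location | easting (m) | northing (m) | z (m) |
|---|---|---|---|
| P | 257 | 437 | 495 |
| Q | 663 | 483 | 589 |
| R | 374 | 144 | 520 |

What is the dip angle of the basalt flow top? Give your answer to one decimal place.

13.0°

Two edge vectors: P→Q = (406, 46, 94), P→R = (117, -293, 25).
Normal n = (P→Q) × (P→R) = (28692, 848, -124340).
So ∂z/∂easting = −n_x/n_z = 0.23075 and ∂z/∂northing = −n_y/n_z = 0.00682.
Gradient magnitude |∇z| = √(a² + b²) = √(0.05325 + 0.00005) = 0.23086.
True dip = arctan(0.23086) = 13.0°, dipping toward W (azimuth ≈ 268°).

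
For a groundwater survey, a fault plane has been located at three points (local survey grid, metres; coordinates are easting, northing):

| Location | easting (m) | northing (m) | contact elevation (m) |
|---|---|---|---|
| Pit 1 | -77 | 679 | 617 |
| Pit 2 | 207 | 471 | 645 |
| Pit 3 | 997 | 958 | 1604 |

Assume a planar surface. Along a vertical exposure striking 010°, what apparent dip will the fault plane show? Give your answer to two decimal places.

43.12°

Two edge vectors: Pit 1→Pit 2 = (284, -208, 28), Pit 1→Pit 3 = (1074, 279, 987).
Normal n = (Pit 1→Pit 2) × (Pit 1→Pit 3) = (-213108, -250236, 302628).
So ∂z/∂easting = −n_x/n_z = 0.70419 and ∂z/∂northing = −n_y/n_z = 0.82688.
Unit vector along 010° is (sin 10°, cos 10°) = (0.1736, 0.9848).
Slope in that direction = a·(0.1736) + b·(0.9848) = 0.93660.
Apparent dip = arctan|0.93660| = 43.12° (true dip is 47.4°, so apparent ≤ true as expected).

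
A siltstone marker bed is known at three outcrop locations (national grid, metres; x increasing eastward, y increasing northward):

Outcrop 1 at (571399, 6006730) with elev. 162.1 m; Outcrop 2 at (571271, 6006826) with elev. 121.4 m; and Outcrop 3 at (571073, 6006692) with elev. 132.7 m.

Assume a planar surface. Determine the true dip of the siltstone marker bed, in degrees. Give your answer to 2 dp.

16.14°

Let the plane be z = a·x + b·y + c.
Outcrop 2−Outcrop 1: −128a + 96b = −40.7;  Outcrop 3−Outcrop 1: −326a − 38b = −29.4.
Solving gives a = 0.12082, b = −0.26286.
Gradient magnitude |∇z| = √(a² + b²) = √(0.01460 + 0.06910) = 0.28930.
True dip = arctan(0.28930) = 16.14°, dipping toward NNW (azimuth ≈ 335°).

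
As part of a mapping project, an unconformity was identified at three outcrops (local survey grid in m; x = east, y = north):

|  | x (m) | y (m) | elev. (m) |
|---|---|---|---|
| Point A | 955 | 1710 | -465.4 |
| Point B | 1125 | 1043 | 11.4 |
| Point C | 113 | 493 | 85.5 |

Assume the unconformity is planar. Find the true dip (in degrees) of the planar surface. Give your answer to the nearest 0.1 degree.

35.0°

Two edge vectors: Point A→Point B = (170, -667, 476.8), Point A→Point C = (-842, -1217, 550.9).
Normal n = (Point A→Point B) × (Point A→Point C) = (212815.3, -495118.6, -768504).
So ∂z/∂x = −n_x/n_z = 0.27692 and ∂z/∂y = −n_y/n_z = −0.64426.
Gradient magnitude |∇z| = √(a² + b²) = √(0.07669 + 0.41507) = 0.70126.
True dip = arctan(0.70126) = 35.0°, dipping toward NNW (azimuth ≈ 337°).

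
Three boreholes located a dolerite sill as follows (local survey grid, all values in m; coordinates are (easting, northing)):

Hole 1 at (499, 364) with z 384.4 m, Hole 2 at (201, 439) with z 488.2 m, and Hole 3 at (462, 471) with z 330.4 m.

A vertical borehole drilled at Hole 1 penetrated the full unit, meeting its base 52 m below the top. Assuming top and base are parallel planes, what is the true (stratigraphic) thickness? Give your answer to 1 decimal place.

39.4 m

Two edge vectors: Hole 1→Hole 2 = (-298, 75, 103.8), Hole 1→Hole 3 = (-37, 107, -54).
Normal n = (Hole 1→Hole 2) × (Hole 1→Hole 3) = (-15156.6, -19932.6, -29111).
So ∂z/∂E = −n_x/n_z = −0.52065 and ∂z/∂N = −n_y/n_z = −0.68471.
|∇z| = √(a²+b²) = 0.86018, so dip δ = arctan(0.86018) = 40.70°.
True thickness = vertical thickness × cos δ = 52 × cos 40.70° = 39.4 m.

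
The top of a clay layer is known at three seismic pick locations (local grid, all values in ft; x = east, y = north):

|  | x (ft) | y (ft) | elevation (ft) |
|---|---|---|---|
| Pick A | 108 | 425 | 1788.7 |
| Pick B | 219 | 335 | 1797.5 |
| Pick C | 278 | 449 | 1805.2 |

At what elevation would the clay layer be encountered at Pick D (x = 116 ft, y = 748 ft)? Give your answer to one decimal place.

Two edge vectors: Pick A→Pick B = (111, -90, 8.8), Pick A→Pick C = (170, 24, 16.5).
Normal n = (Pick A→Pick B) × (Pick A→Pick C) = (-1696.2, -335.5, 17964).
So ∂z/∂x = −n_x/n_z = 0.09442 and ∂z/∂y = −n_y/n_z = 0.01868.
Intercept c from Pick A: 1788.7 − 10.20 − 7.94 = 1770.57.
At (116, 748): z = 11.0 + 14.0 + 1770.57 = 1795.5 ft.

1795.5 ft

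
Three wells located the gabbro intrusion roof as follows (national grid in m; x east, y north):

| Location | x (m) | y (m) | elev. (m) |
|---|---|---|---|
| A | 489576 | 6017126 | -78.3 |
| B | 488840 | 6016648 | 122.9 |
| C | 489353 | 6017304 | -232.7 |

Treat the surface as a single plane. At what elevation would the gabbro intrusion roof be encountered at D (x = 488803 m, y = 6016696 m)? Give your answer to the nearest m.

85 m

Two edge vectors: A→B = (-736, -478, 201.2), A→C = (-223, 178, -154.4).
Normal n = (A→B) × (A→C) = (37989.6, -158506, -237602).
So ∂z/∂x = −n_x/n_z = 0.15988754 and ∂z/∂y = −n_y/n_z = −0.66710718.
Intercept c from A: -78.3 − 78277.10 + 4014067.95 = 3935712.55.
At (488803, 6016696): z = 78153.5 − 4013781.1 + 3935712.55 = 85.0 m.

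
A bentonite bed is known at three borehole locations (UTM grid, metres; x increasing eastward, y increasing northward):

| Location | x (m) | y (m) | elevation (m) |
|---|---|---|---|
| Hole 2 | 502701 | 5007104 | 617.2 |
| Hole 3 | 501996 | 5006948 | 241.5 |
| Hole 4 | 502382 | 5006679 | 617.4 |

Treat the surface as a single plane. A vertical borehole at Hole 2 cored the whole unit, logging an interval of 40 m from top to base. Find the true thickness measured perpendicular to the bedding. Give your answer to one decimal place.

31.2 m

Let the plane be z = a·x + b·y + c.
Hole 3−Hole 2: −705a − 156b = −375.7;  Hole 4−Hole 2: −319a − 425b = 0.2.
Solving gives a = 0.63917, b = −0.48022.
|∇z| = √(a²+b²) = 0.79947, so dip δ = arctan(0.79947) = 38.64°.
True thickness = vertical thickness × cos δ = 40 × cos 38.64° = 31.2 m.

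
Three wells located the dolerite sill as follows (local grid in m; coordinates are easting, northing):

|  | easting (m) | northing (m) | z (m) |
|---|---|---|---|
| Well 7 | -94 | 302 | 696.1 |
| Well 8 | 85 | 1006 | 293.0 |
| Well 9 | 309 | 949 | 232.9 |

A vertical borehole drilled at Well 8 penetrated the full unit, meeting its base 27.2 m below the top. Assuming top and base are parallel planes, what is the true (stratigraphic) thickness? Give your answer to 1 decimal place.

Let the plane be z = a·easting + b·northing + c.
Well 8−Well 7: 179a + 704b = −403.1;  Well 9−Well 7: 403a + 647b = −463.2.
Solving gives a = −0.38885, b = −0.47372.
|∇z| = √(a²+b²) = 0.61287, so dip δ = arctan(0.61287) = 31.50°.
True thickness = vertical thickness × cos δ = 27.2 × cos 31.50° = 23.2 m.

23.2 m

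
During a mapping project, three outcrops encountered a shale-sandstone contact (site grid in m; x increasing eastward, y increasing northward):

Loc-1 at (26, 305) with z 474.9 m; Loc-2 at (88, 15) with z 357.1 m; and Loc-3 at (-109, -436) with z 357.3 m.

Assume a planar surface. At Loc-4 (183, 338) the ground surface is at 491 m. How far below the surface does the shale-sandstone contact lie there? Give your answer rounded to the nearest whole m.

105 m

Two edge vectors: Loc-1→Loc-2 = (62, -290, -117.8), Loc-1→Loc-3 = (-135, -741, -117.6).
Normal n = (Loc-1→Loc-2) × (Loc-1→Loc-3) = (-53185.8, 23194.2, -85092).
So ∂z/∂x = −n_x/n_z = −0.62504 and ∂z/∂y = −n_y/n_z = 0.27258.
Intercept c from Loc-1: 474.9 + 16.25 − 83.14 = 408.01.
At (183, 338): z_contact = −114.4 + 92.1 + 408.01 = 385.8 m.
Depth below ground = 491 − 385.8 = 105 m.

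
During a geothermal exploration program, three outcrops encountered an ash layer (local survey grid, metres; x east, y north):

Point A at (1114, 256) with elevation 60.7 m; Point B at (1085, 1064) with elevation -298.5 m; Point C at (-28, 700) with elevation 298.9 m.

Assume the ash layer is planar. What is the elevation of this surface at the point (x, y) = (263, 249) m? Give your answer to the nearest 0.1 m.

Two edge vectors: Point A→Point B = (-29, 808, -359.2), Point A→Point C = (-1142, 444, 238.2).
Normal n = (Point A→Point B) × (Point A→Point C) = (351950.4, 417114.2, 909860).
So ∂z/∂x = −n_x/n_z = −0.386818 and ∂z/∂y = −n_y/n_z = −0.458438.
Intercept c from Point A: 60.7 + 430.92 + 117.36 = 608.98.
At (263, 249): z = −101.7 − 114.2 + 608.98 = 393.1 m.

393.1 m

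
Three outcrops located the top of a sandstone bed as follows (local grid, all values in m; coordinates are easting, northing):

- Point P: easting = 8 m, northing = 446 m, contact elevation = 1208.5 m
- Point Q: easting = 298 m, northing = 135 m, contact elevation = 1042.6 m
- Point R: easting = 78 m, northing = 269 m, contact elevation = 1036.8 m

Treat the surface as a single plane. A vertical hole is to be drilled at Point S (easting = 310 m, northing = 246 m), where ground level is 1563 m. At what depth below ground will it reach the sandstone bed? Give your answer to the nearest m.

Let the plane be z = a·easting + b·northing + c.
Point Q−Point P: 290a − 311b = −165.9;  Point R−Point P: 70a − 177b = −171.7.
Solving gives a = 0.81307, b = 1.29161.
Then c = 1208.5 − a·8 − b·446 = 625.94.
At (310, 246): z_contact = 252.1 + 317.7 + 625.94 = 1195.7 m.
Depth below ground = 1563 − 1195.7 = 367 m.

367 m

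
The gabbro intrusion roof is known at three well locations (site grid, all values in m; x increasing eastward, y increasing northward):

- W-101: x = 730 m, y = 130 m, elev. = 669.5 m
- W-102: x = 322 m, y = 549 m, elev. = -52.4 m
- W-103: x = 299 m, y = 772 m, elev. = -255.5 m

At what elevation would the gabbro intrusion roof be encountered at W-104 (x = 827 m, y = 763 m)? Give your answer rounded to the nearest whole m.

244 m

Let the plane be z = a·x + b·y + c.
W-102−W-101: −408a + 419b = −721.9;  W-103−W-101: −431a + 642b = −925.
Solving gives a = 0.93285, b = −0.81455.
Then c = 669.5 − a·730 − b·130 = 94.41.
At (827, 763): z = 771.5 − 621.5 + 94.41 = 244.4 m.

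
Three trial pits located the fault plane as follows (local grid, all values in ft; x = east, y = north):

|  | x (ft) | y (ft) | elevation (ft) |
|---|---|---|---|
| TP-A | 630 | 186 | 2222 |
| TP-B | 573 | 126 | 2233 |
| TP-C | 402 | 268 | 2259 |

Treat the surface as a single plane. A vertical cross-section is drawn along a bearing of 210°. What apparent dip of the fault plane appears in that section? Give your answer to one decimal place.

Let the plane be z = a·x + b·y + c.
TP-B−TP-A: −57a − 60b = 11;  TP-C−TP-A: −228a + 82b = 37.
Solving gives a = −0.17010, b = −0.02174.
Unit vector along 210° is (sin 210°, cos 210°) = (-0.5000, -0.8660).
Slope in that direction = a·(-0.5000) + b·(-0.8660) = 0.10388.
Apparent dip = arctan|0.10388| = 5.9° (true dip is 9.7°, so apparent ≤ true as expected).

5.9°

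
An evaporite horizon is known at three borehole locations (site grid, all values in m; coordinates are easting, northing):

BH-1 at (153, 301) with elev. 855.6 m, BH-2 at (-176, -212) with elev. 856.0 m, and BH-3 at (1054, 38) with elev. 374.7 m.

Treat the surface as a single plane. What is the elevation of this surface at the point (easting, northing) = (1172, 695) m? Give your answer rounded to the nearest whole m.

511 m

Let the plane be z = a·easting + b·northing + c.
BH-2−BH-1: −329a − 513b = 0.4;  BH-3−BH-1: 901a − 263b = −480.9.
Solving gives a = −0.44977, b = 0.28767.
Then c = 855.6 − a·153 − b·301 = 837.83.
At (1172, 695): z = −527.1 + 199.9 + 837.83 = 510.6 m.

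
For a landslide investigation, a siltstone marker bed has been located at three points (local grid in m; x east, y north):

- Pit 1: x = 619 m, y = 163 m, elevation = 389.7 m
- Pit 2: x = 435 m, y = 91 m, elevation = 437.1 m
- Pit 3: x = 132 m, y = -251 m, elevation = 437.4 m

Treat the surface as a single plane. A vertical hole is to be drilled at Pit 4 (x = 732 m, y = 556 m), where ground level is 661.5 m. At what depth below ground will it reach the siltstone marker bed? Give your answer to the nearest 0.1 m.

Two edge vectors: Pit 1→Pit 2 = (-184, -72, 47.4), Pit 1→Pit 3 = (-487, -414, 47.7).
Normal n = (Pit 1→Pit 2) × (Pit 1→Pit 3) = (16189.2, -14307, 41112).
So ∂z/∂x = −n_x/n_z = −0.39378 and ∂z/∂y = −n_y/n_z = 0.34800.
Intercept c from Pit 1: 389.7 + 243.75 − 56.72 = 576.73.
At (732, 556): z_contact = −288.25 + 193.49 + 576.73 = 481.97 m.
Depth below ground = 661.5 − 481.97 = 179.5 m.

179.5 m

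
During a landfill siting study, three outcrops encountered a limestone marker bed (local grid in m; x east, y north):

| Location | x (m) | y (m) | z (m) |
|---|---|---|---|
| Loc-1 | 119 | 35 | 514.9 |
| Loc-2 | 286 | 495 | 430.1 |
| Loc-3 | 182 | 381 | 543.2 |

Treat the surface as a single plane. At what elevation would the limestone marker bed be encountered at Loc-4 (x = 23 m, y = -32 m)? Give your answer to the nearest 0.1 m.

632.7 m

Let the plane be z = a·x + b·y + c.
Loc-2−Loc-1: 167a + 460b = −84.8;  Loc-3−Loc-1: 63a + 346b = 28.3.
Solving gives a = −1.47069, b = 0.34958.
Then c = 514.9 − a·119 − b·35 = 677.68.
At (23, -32): z = −33.8 − 11.2 + 677.68 = 632.7 m.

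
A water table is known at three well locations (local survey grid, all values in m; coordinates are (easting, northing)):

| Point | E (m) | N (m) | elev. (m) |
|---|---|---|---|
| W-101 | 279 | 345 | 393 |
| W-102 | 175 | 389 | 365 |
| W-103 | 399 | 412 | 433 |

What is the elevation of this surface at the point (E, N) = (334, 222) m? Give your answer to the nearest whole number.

Let the plane be z = a·E + b·N + c.
W-102−W-101: −104a + 44b = −28;  W-103−W-101: 120a + 67b = 40.
Solving gives a = 0.29686, b = 0.06532.
Then c = 393 − a·279 − b·345 = 287.64.
At (334, 222): z = 99.2 + 14.5 + 287.64 = 401.3 m.

401 m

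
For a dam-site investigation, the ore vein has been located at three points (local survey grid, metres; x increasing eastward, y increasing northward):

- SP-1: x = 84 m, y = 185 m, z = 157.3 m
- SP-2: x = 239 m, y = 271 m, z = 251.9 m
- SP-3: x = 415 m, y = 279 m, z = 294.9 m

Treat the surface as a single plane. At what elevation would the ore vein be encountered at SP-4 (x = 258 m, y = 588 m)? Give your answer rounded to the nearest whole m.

Two edge vectors: SP-1→SP-2 = (155, 86, 94.6), SP-1→SP-3 = (331, 94, 137.6).
Normal n = (SP-1→SP-2) × (SP-1→SP-3) = (2941.2, 9984.6, -13896).
So ∂z/∂x = −n_x/n_z = 0.21166 and ∂z/∂y = −n_y/n_z = 0.71852.
Intercept c from SP-1: 157.3 − 17.78 − 132.93 = 6.59.
At (258, 588): z = 54.6 + 422.5 + 6.59 = 483.7 m.

484 m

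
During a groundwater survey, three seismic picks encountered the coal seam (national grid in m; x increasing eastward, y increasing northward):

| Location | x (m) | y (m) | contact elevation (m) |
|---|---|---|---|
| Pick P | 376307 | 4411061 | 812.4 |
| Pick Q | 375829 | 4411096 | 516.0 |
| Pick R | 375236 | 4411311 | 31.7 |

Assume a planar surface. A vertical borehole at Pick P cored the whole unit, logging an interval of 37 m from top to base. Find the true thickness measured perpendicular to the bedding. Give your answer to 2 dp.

Let the plane be z = a·x + b·y + c.
Pick Q−Pick P: −478a + 35b = −296.4;  Pick R−Pick P: −1071a + 250b = −780.7.
Solving gives a = 0.57033, b = −0.67951.
|∇z| = √(a²+b²) = 0.88714, so dip δ = arctan(0.88714) = 41.58°.
True thickness = vertical thickness × cos δ = 37 × cos 41.58° = 27.68 m.

27.68 m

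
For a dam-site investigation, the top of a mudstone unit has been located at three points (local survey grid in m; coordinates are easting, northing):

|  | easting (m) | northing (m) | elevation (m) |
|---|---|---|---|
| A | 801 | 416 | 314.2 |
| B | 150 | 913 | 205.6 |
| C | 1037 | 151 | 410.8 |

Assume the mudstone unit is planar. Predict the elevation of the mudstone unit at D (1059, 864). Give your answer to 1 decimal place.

Let the plane be z = a·easting + b·northing + c.
B−A: −651a + 497b = −108.6;  C−A: 236a − 265b = 96.6.
Solving gives a = −0.348246, b = −0.674665.
Then c = 314.2 − a·801 − b·416 = 873.81.
At (1059, 864): z = −368.8 − 582.9 + 873.81 = -77.9 m.

-77.9 m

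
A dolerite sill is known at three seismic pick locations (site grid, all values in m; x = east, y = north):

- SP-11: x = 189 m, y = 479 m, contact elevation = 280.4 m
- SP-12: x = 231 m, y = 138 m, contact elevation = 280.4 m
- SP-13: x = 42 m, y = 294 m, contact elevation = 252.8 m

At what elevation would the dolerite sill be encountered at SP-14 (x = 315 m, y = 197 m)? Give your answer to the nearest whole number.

Two edge vectors: SP-11→SP-12 = (42, -341, 0), SP-11→SP-13 = (-147, -185, -27.6).
Normal n = (SP-11→SP-12) × (SP-11→SP-13) = (9411.6, 1159.2, -57897).
So ∂z/∂x = −n_x/n_z = 0.16256 and ∂z/∂y = −n_y/n_z = 0.02002.
Intercept c from SP-11: 280.4 − 30.72 − 9.59 = 240.09.
At (315, 197): z = 51.2 + 3.9 + 240.09 = 295.2 m.

295 m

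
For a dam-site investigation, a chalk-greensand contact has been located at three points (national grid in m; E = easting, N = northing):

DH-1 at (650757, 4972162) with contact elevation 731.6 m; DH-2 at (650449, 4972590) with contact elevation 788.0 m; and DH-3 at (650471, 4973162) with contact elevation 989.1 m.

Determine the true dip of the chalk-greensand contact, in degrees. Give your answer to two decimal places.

24.09°

Two edge vectors: DH-1→DH-2 = (-308, 428, 56.4), DH-1→DH-3 = (-286, 1000, 257.5).
Normal n = (DH-1→DH-2) × (DH-1→DH-3) = (53810, 63179.6, -185592).
So ∂z/∂E = −n_x/n_z = 0.28994 and ∂z/∂N = −n_y/n_z = 0.34042.
Gradient magnitude |∇z| = √(a² + b²) = √(0.08406 + 0.11589) = 0.44716.
True dip = arctan(0.44716) = 24.09°, dipping toward SW (azimuth ≈ 220°).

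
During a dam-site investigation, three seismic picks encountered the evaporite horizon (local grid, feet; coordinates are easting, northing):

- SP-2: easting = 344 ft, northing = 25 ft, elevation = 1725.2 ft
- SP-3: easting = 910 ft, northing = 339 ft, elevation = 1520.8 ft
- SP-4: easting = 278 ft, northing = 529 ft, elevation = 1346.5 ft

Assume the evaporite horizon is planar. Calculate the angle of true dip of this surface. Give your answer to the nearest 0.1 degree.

36.7°

Let the plane be z = a·easting + b·northing + c.
SP-3−SP-2: 566a + 314b = −204.4;  SP-4−SP-2: −66a + 504b = −378.7.
Solving gives a = 0.05194, b = −0.74459.
Gradient magnitude |∇z| = √(a² + b²) = √(0.00270 + 0.55441) = 0.74640.
True dip = arctan(0.74640) = 36.7°, dipping toward N (azimuth ≈ 356°).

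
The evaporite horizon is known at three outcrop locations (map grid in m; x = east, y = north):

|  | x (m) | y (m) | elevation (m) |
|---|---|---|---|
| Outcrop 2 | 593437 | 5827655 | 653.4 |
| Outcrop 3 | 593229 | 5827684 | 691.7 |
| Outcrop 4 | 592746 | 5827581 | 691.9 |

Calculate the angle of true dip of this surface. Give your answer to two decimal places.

Let the plane be z = a·x + b·y + c.
Outcrop 3−Outcrop 2: −208a + 29b = 38.3;  Outcrop 4−Outcrop 2: −691a − 74b = 38.5.
Solving gives a = −0.11150, b = 0.52094.
Gradient magnitude |∇z| = √(a² + b²) = √(0.01243 + 0.27137) = 0.53274.
True dip = arctan(0.53274) = 28.05°, dipping toward SSE (azimuth ≈ 168°).

28.05°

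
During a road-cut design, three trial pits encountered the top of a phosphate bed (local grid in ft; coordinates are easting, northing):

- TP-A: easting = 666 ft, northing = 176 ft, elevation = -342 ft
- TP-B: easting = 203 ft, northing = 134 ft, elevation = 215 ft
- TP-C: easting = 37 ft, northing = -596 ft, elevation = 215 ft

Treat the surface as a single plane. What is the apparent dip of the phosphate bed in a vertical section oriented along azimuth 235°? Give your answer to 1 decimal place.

40.2°

Two edge vectors: TP-A→TP-B = (-463, -42, 557), TP-A→TP-C = (-629, -772, 557).
Normal n = (TP-A→TP-B) × (TP-A→TP-C) = (406610, -92462, 331018).
So ∂z/∂easting = −n_x/n_z = −1.22836 and ∂z/∂northing = −n_y/n_z = 0.27933.
Unit vector along 235° is (sin 235°, cos 235°) = (-0.8192, -0.5736).
Slope in that direction = a·(-0.8192) + b·(-0.5736) = 0.84600.
Apparent dip = arctan|0.84600| = 40.2° (true dip is 51.6°, so apparent ≤ true as expected).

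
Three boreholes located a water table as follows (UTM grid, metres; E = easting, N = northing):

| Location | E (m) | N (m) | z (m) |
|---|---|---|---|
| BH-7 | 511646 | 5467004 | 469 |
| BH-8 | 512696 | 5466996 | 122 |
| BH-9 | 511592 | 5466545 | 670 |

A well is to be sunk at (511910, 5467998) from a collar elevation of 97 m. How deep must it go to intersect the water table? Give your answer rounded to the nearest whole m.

112 m

Two edge vectors: BH-7→BH-8 = (1050, -8, -347), BH-7→BH-9 = (-54, -459, 201).
Normal n = (BH-7→BH-8) × (BH-7→BH-9) = (-160881, -192312, -482382).
So ∂z/∂E = −n_x/n_z = −0.33351369 and ∂z/∂N = −n_y/n_z = −0.39867159.
Intercept c from BH-7: 469 + 170640.94 + 2179539.19 = 2350649.13.
At (511910, 5467998): z_contact = −170729.0 − 2179935.5 + 2350649.13 = -15.3 m.
Depth below ground = 97 − (-15.3) = 112 m.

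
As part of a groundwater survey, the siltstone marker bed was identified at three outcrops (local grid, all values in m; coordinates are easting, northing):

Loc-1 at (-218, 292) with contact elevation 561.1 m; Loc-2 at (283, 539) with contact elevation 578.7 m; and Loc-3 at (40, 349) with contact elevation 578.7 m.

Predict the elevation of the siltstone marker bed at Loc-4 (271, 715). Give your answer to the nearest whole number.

556 m

Let the plane be z = a·easting + b·northing + c.
Loc-2−Loc-1: 501a + 247b = 17.6;  Loc-3−Loc-1: 258a + 57b = 17.6.
Solving gives a = 0.09508, b = −0.12161.
Then c = 561.1 − a·-218 − b·292 = 617.34.
At (271, 715): z = 25.8 − 86.9 + 617.34 = 556.2 m.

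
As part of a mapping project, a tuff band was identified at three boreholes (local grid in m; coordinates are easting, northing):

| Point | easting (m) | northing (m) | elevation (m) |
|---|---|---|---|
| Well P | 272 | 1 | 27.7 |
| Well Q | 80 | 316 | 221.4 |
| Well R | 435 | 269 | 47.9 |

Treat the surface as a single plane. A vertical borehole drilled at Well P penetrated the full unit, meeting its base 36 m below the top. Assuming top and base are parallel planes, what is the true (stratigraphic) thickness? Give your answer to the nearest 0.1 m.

31.4 m

Two edge vectors: Well P→Well Q = (-192, 315, 193.7), Well P→Well R = (163, 268, 20.2).
Normal n = (Well P→Well Q) × (Well P→Well R) = (-45548.6, 35451.5, -102801).
So ∂z/∂easting = −n_x/n_z = −0.44308 and ∂z/∂northing = −n_y/n_z = 0.34486.
|∇z| = √(a²+b²) = 0.56146, so dip δ = arctan(0.56146) = 29.31°.
True thickness = vertical thickness × cos δ = 36 × cos 29.31° = 31.4 m.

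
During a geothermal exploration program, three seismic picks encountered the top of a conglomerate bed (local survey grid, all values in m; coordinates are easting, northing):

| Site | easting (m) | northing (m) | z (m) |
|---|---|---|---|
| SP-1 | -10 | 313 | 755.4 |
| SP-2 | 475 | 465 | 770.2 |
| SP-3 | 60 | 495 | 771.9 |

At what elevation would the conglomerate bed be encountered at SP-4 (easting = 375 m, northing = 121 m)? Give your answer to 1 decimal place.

Let the plane be z = a·easting + b·northing + c.
SP-2−SP-1: 485a + 152b = 14.8;  SP-3−SP-1: 70a + 182b = 16.5.
Solving gives a = 0.00239, b = 0.08974.
Then c = 755.4 − a·-10 − b·313 = 727.34.
At (375, 121): z = 0.9 + 10.9 + 727.34 = 739.1 m.

739.1 m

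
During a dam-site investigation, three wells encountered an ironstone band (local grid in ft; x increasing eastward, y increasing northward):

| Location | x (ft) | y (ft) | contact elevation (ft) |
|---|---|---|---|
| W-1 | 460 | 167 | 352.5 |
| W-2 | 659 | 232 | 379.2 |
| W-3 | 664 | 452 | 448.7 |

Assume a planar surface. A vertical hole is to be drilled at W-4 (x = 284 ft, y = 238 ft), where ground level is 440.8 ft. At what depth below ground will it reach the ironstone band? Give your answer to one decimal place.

Let the plane be z = a·x + b·y + c.
W-2−W-1: 199a + 65b = 26.7;  W-3−W-1: 204a + 285b = 96.2.
Solving gives a = 0.03122, b = 0.31520.
Then c = 352.5 − a·460 − b·167 = 285.50.
At (284, 238): z_contact = 8.87 + 75.02 + 285.50 = 369.39 ft.
Depth below ground = 440.8 − 369.39 = 71.4 ft.

71.4 ft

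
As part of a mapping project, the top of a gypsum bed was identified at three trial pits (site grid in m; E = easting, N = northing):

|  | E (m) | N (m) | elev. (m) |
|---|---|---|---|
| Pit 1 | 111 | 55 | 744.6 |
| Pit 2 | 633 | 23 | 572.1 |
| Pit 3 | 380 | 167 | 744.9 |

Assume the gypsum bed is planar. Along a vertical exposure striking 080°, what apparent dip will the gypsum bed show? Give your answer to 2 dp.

Two edge vectors: Pit 1→Pit 2 = (522, -32, -172.5), Pit 1→Pit 3 = (269, 112, 0.3).
Normal n = (Pit 1→Pit 2) × (Pit 1→Pit 3) = (19310.4, -46559.1, 67072).
So ∂z/∂E = −n_x/n_z = −0.28791 and ∂z/∂N = −n_y/n_z = 0.69417.
Unit vector along 080° is (sin 80°, cos 80°) = (0.9848, 0.1736).
Slope in that direction = a·(0.9848) + b·(0.1736) = −0.16299.
Apparent dip = arctan|0.16299| = 9.26° (true dip is 36.9°, so apparent ≤ true as expected).

9.26°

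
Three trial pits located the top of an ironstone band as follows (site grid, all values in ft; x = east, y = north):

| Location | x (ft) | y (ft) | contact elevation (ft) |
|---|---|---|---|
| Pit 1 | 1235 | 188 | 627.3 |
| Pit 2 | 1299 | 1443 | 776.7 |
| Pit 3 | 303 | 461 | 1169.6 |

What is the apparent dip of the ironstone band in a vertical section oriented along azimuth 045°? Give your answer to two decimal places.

Two edge vectors: Pit 1→Pit 2 = (64, 1255, 149.4), Pit 1→Pit 3 = (-932, 273, 542.3).
Normal n = (Pit 1→Pit 2) × (Pit 1→Pit 3) = (639800.3, -173948, 1187132).
So ∂z/∂x = −n_x/n_z = −0.53895 and ∂z/∂y = −n_y/n_z = 0.14653.
Unit vector along 045° is (sin 45°, cos 45°) = (0.7071, 0.7071).
Slope in that direction = a·(0.7071) + b·(0.7071) = −0.27748.
Apparent dip = arctan|0.27748| = 15.51° (true dip is 29.2°, so apparent ≤ true as expected).

15.51°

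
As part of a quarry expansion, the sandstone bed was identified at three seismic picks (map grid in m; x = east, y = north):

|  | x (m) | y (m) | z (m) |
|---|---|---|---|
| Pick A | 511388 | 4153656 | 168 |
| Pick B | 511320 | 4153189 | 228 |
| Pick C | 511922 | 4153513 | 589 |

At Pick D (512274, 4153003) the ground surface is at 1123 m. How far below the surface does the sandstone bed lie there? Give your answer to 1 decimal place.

Two edge vectors: Pick A→Pick B = (-68, -467, 60), Pick A→Pick C = (534, -143, 421).
Normal n = (Pick A→Pick B) × (Pick A→Pick C) = (-188027, 60668, 259102).
So ∂z/∂x = −n_x/n_z = 0.725687181 and ∂z/∂y = −n_y/n_z = −0.234147170.
Intercept c from Pick A: 168 − 371107.72 + 972566.80 = 601627.08.
At (512274, 4153003): z_contact = 371750.68 − 972413.90 + 601627.08 = 963.86 m.
Depth below ground = 1123 − 963.86 = 159.1 m.

159.1 m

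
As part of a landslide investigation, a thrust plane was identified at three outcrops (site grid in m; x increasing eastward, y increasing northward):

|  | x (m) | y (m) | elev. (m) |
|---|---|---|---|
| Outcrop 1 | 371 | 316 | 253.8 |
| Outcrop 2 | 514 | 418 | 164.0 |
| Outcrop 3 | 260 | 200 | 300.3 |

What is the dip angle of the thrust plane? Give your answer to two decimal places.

51.30°

Two edge vectors: Outcrop 1→Outcrop 2 = (143, 102, -89.8), Outcrop 1→Outcrop 3 = (-111, -116, 46.5).
Normal n = (Outcrop 1→Outcrop 2) × (Outcrop 1→Outcrop 3) = (-5673.8, 3318.3, -5266).
So ∂z/∂x = −n_x/n_z = −1.07744 and ∂z/∂y = −n_y/n_z = 0.63014.
Gradient magnitude |∇z| = √(a² + b²) = √(1.16088 + 0.39707) = 1.24818.
True dip = arctan(1.24818) = 51.30°, dipping toward ESE (azimuth ≈ 120°).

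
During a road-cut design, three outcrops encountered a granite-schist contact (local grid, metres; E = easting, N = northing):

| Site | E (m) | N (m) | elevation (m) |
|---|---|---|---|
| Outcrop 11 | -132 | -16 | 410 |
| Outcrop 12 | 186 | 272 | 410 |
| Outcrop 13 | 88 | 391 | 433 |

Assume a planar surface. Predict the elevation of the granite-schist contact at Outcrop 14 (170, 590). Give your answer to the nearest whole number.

Two edge vectors: Outcrop 11→Outcrop 12 = (318, 288, 0), Outcrop 11→Outcrop 13 = (220, 407, 23).
Normal n = (Outcrop 11→Outcrop 12) × (Outcrop 11→Outcrop 13) = (6624, -7314, 66066).
So ∂z/∂E = −n_x/n_z = −0.10026 and ∂z/∂N = −n_y/n_z = 0.11071.
Intercept c from Outcrop 11: 410 − 13.23 + 1.77 = 398.54.
At (170, 590): z = −17.0 + 65.3 + 398.54 = 446.8 m.

447 m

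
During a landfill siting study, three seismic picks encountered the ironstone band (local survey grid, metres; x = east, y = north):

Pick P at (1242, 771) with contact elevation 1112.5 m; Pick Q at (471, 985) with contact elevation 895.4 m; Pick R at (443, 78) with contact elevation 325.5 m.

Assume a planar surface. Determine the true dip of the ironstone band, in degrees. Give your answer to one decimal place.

Two edge vectors: Pick P→Pick Q = (-771, 214, -217.1), Pick P→Pick R = (-799, -693, -787).
Normal n = (Pick P→Pick Q) × (Pick P→Pick R) = (-318868.3, -433314.1, 705289).
So ∂z/∂x = −n_x/n_z = 0.45211 and ∂z/∂y = −n_y/n_z = 0.61438.
Gradient magnitude |∇z| = √(a² + b²) = √(0.20440 + 0.37746) = 0.76280.
True dip = arctan(0.76280) = 37.3°, dipping toward SW (azimuth ≈ 216°).

37.3°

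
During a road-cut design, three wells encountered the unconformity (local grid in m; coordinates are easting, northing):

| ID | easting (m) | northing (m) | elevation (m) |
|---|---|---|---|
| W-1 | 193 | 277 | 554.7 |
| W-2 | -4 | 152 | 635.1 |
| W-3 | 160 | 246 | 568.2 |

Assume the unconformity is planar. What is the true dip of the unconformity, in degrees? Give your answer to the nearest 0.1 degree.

22.1°

Two edge vectors: W-1→W-2 = (-197, -125, 80.4), W-1→W-3 = (-33, -31, 13.5).
Normal n = (W-1→W-2) × (W-1→W-3) = (804.9, 6.3, 1982).
So ∂z/∂easting = −n_x/n_z = −0.40610 and ∂z/∂northing = −n_y/n_z = −0.00318.
Gradient magnitude |∇z| = √(a² + b²) = √(0.16492 + 0.00001) = 0.40612.
True dip = arctan(0.40612) = 22.1°, dipping toward E (azimuth ≈ 090°).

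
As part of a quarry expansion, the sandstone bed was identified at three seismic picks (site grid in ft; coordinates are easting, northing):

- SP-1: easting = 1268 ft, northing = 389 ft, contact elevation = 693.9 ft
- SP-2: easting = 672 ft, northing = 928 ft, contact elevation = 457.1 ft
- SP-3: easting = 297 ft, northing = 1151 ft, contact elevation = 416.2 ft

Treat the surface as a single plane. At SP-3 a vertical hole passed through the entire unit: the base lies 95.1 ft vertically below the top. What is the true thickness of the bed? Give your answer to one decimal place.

Two edge vectors: SP-1→SP-2 = (-596, 539, -236.8), SP-1→SP-3 = (-971, 762, -277.7).
Normal n = (SP-1→SP-2) × (SP-1→SP-3) = (30761.3, 64423.6, 69217).
So ∂z/∂easting = −n_x/n_z = −0.44442 and ∂z/∂northing = −n_y/n_z = −0.93075.
|∇z| = √(a²+b²) = 1.03141, so dip δ = arctan(1.03141) = 45.89°.
True thickness = vertical thickness × cos δ = 95.1 × cos 45.89° = 66.2 ft.

66.2 ft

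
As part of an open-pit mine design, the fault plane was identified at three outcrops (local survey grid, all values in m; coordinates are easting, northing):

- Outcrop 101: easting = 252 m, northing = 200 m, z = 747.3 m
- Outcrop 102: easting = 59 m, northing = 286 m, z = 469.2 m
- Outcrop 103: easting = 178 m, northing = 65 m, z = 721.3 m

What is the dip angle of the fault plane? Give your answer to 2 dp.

52.80°

Two edge vectors: Outcrop 101→Outcrop 102 = (-193, 86, -278.1), Outcrop 101→Outcrop 103 = (-74, -135, -26).
Normal n = (Outcrop 101→Outcrop 102) × (Outcrop 101→Outcrop 103) = (-39779.5, 15561.4, 32419).
So ∂z/∂easting = −n_x/n_z = 1.22704 and ∂z/∂northing = −n_y/n_z = −0.48001.
Gradient magnitude |∇z| = √(a² + b²) = √(1.50563 + 0.23041) = 1.31759.
True dip = arctan(1.31759) = 52.80°, dipping toward WNW (azimuth ≈ 291°).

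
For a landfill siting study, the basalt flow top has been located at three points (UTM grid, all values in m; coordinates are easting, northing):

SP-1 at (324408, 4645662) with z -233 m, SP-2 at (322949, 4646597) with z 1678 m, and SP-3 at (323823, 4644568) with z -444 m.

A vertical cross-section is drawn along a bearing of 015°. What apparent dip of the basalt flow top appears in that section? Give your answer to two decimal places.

22.49°

Two edge vectors: SP-1→SP-2 = (-1459, 935, 1911), SP-1→SP-3 = (-585, -1094, -211).
Normal n = (SP-1→SP-2) × (SP-1→SP-3) = (1893349, -1425784, 2143121).
So ∂z/∂easting = −n_x/n_z = −0.88345 and ∂z/∂northing = −n_y/n_z = 0.66528.
Unit vector along 015° is (sin 15°, cos 15°) = (0.2588, 0.9659).
Slope in that direction = a·(0.2588) + b·(0.9659) = 0.41396.
Apparent dip = arctan|0.41396| = 22.49° (true dip is 47.9°, so apparent ≤ true as expected).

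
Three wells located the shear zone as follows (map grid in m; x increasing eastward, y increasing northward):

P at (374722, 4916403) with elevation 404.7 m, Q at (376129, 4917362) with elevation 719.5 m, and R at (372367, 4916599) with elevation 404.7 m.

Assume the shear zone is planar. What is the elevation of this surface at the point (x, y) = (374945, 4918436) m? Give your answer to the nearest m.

Let the plane be z = a·x + b·y + c.
Q−P: 1407a + 959b = 314.8;  R−P: −2355a + 196b = 0.
Solving gives a = 0.02434709, b = 0.29253770.
Then c = 404.7 − a·374722 − b·4916403 = −1446951.89.
At (374945, 4918436): z = 9128.8 + 1438827.9 − 1446951.89 = 1004.9 m.

1005 m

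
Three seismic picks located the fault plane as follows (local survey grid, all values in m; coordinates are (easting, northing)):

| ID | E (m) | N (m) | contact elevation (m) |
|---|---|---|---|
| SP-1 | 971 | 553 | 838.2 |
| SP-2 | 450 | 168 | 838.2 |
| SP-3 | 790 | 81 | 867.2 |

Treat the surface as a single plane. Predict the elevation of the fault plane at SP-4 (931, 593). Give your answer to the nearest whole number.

Two edge vectors: SP-1→SP-2 = (-521, -385, 0), SP-1→SP-3 = (-181, -472, 29).
Normal n = (SP-1→SP-2) × (SP-1→SP-3) = (-11165, 15109, 176227).
So ∂z/∂E = −n_x/n_z = 0.06336 and ∂z/∂N = −n_y/n_z = −0.08574.
Intercept c from SP-1: 838.2 − 61.52 + 47.41 = 824.09.
At (931, 593): z = 59.0 − 50.8 + 824.09 = 832.2 m.

832 m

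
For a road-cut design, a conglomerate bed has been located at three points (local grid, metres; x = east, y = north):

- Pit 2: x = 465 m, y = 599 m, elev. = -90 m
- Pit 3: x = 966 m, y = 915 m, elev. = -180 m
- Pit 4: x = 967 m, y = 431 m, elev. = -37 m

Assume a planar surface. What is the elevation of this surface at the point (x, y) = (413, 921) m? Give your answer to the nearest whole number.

-185 m

Two edge vectors: Pit 2→Pit 3 = (501, 316, -90), Pit 2→Pit 4 = (502, -168, 53).
Normal n = (Pit 2→Pit 3) × (Pit 2→Pit 4) = (1628, -71733, -242800).
So ∂z/∂x = −n_x/n_z = 0.00671 and ∂z/∂y = −n_y/n_z = −0.29544.
Intercept c from Pit 2: -90 − 3.12 + 176.97 = 83.85.
At (413, 921): z = 2.8 − 272.1 + 83.85 = -185.5 m.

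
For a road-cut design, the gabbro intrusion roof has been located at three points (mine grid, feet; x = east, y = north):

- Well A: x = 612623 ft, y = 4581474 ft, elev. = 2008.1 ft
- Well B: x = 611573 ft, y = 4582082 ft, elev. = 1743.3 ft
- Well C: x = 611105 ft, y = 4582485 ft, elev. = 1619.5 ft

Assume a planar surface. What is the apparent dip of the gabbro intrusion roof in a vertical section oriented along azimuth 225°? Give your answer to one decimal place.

Let the plane be z = a·x + b·y + c.
Well B−Well A: −1050a + 608b = −264.8;  Well C−Well A: −1518a + 1011b = −388.6.
Solving gives a = 0.22686, b = −0.04375.
Unit vector along 225° is (sin 225°, cos 225°) = (-0.7071, -0.7071).
Slope in that direction = a·(-0.7071) + b·(-0.7071) = −0.12948.
Apparent dip = arctan|0.12948| = 7.4° (true dip is 13.0°, so apparent ≤ true as expected).

7.4°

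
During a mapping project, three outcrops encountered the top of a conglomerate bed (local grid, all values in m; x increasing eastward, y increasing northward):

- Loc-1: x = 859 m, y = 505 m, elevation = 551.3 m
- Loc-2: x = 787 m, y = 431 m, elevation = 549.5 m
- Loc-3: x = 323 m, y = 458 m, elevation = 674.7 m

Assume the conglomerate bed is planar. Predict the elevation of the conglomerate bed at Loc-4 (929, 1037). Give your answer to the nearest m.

Let the plane be z = a·x + b·y + c.
Loc-2−Loc-1: −72a − 74b = −1.8;  Loc-3−Loc-1: −536a − 47b = 123.4.
Solving gives a = −0.25403, b = 0.27149.
Then c = 551.3 − a·859 − b·505 = 632.41.
At (929, 1037): z = −236.0 + 281.5 + 632.41 = 677.9 m.

678 m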